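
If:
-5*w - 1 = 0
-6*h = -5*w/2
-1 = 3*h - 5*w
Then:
No Solution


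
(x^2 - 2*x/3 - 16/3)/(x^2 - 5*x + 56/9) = 3*(x + 2)/(3*x - 7)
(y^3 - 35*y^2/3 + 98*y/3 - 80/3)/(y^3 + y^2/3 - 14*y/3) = (3*y^2 - 29*y + 40)/(y*(3*y + 7))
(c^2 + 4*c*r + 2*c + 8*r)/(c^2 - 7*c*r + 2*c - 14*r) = (-c - 4*r)/(-c + 7*r)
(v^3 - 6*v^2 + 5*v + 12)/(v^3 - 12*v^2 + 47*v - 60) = (v + 1)/(v - 5)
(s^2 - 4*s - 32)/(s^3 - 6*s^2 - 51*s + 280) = (s + 4)/(s^2 + 2*s - 35)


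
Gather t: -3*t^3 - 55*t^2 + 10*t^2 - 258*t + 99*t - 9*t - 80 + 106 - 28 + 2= -3*t^3 - 45*t^2 - 168*t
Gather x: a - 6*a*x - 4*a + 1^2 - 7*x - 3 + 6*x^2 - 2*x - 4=-3*a + 6*x^2 + x*(-6*a - 9) - 6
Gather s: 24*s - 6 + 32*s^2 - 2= 32*s^2 + 24*s - 8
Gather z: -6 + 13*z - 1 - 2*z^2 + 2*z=-2*z^2 + 15*z - 7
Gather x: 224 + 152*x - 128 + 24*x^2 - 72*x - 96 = 24*x^2 + 80*x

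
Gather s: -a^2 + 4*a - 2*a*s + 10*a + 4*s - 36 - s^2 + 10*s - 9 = -a^2 + 14*a - s^2 + s*(14 - 2*a) - 45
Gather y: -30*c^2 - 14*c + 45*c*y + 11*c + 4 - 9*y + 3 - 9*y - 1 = -30*c^2 - 3*c + y*(45*c - 18) + 6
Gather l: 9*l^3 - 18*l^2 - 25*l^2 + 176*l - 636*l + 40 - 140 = 9*l^3 - 43*l^2 - 460*l - 100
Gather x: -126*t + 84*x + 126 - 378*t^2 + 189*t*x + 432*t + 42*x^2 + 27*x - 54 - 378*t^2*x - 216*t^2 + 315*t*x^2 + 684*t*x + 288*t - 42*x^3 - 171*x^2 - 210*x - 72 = -594*t^2 + 594*t - 42*x^3 + x^2*(315*t - 129) + x*(-378*t^2 + 873*t - 99)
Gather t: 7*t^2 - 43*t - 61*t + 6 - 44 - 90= 7*t^2 - 104*t - 128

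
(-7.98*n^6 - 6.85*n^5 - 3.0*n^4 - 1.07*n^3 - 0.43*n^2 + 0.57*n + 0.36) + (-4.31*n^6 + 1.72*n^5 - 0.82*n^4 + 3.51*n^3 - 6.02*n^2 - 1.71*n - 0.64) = -12.29*n^6 - 5.13*n^5 - 3.82*n^4 + 2.44*n^3 - 6.45*n^2 - 1.14*n - 0.28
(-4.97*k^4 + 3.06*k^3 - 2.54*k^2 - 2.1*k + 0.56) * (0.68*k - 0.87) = -3.3796*k^5 + 6.4047*k^4 - 4.3894*k^3 + 0.7818*k^2 + 2.2078*k - 0.4872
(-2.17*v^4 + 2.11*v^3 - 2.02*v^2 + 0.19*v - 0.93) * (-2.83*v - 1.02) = 6.1411*v^5 - 3.7579*v^4 + 3.5644*v^3 + 1.5227*v^2 + 2.4381*v + 0.9486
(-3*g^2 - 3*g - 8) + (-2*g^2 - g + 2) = -5*g^2 - 4*g - 6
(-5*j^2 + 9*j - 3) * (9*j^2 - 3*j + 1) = -45*j^4 + 96*j^3 - 59*j^2 + 18*j - 3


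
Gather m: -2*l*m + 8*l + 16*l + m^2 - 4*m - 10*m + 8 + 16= 24*l + m^2 + m*(-2*l - 14) + 24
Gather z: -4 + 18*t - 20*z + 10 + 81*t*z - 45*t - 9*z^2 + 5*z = -27*t - 9*z^2 + z*(81*t - 15) + 6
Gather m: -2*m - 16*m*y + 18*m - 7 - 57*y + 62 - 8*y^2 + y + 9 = m*(16 - 16*y) - 8*y^2 - 56*y + 64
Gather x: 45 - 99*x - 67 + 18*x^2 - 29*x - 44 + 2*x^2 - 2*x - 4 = 20*x^2 - 130*x - 70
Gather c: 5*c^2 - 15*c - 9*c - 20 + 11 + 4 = 5*c^2 - 24*c - 5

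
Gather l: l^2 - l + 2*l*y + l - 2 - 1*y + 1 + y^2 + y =l^2 + 2*l*y + y^2 - 1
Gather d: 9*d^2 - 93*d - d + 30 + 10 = 9*d^2 - 94*d + 40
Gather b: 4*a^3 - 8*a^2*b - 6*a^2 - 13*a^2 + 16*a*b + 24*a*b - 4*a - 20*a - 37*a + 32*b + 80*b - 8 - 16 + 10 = 4*a^3 - 19*a^2 - 61*a + b*(-8*a^2 + 40*a + 112) - 14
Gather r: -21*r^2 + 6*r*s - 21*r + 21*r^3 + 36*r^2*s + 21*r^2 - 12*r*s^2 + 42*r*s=21*r^3 + 36*r^2*s + r*(-12*s^2 + 48*s - 21)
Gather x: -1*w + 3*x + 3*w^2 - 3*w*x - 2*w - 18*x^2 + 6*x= 3*w^2 - 3*w - 18*x^2 + x*(9 - 3*w)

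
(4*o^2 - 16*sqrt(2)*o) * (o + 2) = 4*o^3 - 16*sqrt(2)*o^2 + 8*o^2 - 32*sqrt(2)*o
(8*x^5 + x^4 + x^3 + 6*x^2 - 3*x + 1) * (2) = 16*x^5 + 2*x^4 + 2*x^3 + 12*x^2 - 6*x + 2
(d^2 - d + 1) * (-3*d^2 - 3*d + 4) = -3*d^4 + 4*d^2 - 7*d + 4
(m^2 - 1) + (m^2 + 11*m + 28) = 2*m^2 + 11*m + 27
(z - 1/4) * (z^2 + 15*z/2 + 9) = z^3 + 29*z^2/4 + 57*z/8 - 9/4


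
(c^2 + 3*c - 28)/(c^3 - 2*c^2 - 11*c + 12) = (c + 7)/(c^2 + 2*c - 3)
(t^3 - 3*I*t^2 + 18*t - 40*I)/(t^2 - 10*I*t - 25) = (t^2 + 2*I*t + 8)/(t - 5*I)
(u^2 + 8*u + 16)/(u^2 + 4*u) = (u + 4)/u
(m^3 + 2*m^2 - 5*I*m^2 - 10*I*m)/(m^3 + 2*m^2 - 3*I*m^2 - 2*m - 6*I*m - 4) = m*(m - 5*I)/(m^2 - 3*I*m - 2)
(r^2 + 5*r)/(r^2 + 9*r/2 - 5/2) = 2*r/(2*r - 1)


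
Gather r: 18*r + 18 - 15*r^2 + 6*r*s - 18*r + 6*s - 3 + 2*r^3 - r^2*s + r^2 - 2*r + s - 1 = 2*r^3 + r^2*(-s - 14) + r*(6*s - 2) + 7*s + 14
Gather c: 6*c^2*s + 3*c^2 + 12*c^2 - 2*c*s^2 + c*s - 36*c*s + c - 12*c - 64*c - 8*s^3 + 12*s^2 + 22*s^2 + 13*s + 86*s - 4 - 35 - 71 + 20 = c^2*(6*s + 15) + c*(-2*s^2 - 35*s - 75) - 8*s^3 + 34*s^2 + 99*s - 90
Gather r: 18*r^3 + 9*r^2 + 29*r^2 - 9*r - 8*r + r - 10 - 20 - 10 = 18*r^3 + 38*r^2 - 16*r - 40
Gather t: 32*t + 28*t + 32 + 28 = 60*t + 60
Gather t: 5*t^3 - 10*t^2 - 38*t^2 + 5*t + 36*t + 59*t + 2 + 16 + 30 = 5*t^3 - 48*t^2 + 100*t + 48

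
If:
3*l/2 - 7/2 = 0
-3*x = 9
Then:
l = 7/3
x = -3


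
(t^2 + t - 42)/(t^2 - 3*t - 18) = (t + 7)/(t + 3)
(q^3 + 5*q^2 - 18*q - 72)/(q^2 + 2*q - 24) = q + 3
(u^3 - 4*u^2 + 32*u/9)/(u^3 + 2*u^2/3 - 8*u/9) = (9*u^2 - 36*u + 32)/(9*u^2 + 6*u - 8)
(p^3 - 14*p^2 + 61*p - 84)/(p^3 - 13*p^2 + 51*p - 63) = (p - 4)/(p - 3)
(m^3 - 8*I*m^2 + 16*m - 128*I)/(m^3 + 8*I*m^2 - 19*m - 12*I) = (m^2 - 12*I*m - 32)/(m^2 + 4*I*m - 3)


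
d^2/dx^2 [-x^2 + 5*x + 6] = -2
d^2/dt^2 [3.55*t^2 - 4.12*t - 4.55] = 7.10000000000000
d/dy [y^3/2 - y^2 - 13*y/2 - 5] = 3*y^2/2 - 2*y - 13/2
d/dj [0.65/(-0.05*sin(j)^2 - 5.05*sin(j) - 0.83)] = (0.065*sin(j) + 3.2825)*cos(j)/(0.05*sin(j)^2 + 5.05*sin(j) + 0.83)^2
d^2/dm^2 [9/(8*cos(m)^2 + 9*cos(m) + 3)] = 9*(-256*sin(m)^4 + 113*sin(m)^2 + 297*cos(m) - 54*cos(3*m) + 257)/(-8*sin(m)^2 + 9*cos(m) + 11)^3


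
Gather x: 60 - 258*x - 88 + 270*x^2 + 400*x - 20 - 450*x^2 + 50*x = -180*x^2 + 192*x - 48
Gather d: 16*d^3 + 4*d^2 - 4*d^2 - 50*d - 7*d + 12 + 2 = 16*d^3 - 57*d + 14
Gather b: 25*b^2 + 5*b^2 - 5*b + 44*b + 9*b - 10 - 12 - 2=30*b^2 + 48*b - 24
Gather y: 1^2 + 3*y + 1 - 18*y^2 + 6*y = -18*y^2 + 9*y + 2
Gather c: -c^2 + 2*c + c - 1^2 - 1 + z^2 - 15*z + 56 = -c^2 + 3*c + z^2 - 15*z + 54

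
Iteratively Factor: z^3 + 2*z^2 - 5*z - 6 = (z + 1)*(z^2 + z - 6) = (z - 2)*(z + 1)*(z + 3)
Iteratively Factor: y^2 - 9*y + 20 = (y - 5)*(y - 4)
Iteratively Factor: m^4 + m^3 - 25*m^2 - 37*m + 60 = (m + 4)*(m^3 - 3*m^2 - 13*m + 15) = (m - 5)*(m + 4)*(m^2 + 2*m - 3) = (m - 5)*(m + 3)*(m + 4)*(m - 1)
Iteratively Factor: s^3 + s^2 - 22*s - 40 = (s + 2)*(s^2 - s - 20) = (s + 2)*(s + 4)*(s - 5)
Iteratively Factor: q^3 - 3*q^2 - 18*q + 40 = (q - 5)*(q^2 + 2*q - 8) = (q - 5)*(q - 2)*(q + 4)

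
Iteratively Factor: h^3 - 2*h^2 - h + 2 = (h - 1)*(h^2 - h - 2) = (h - 2)*(h - 1)*(h + 1)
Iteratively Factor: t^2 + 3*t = (t + 3)*(t)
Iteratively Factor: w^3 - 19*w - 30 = (w + 2)*(w^2 - 2*w - 15) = (w + 2)*(w + 3)*(w - 5)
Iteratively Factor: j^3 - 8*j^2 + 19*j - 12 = (j - 4)*(j^2 - 4*j + 3) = (j - 4)*(j - 3)*(j - 1)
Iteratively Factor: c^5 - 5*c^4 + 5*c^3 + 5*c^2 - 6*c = (c)*(c^4 - 5*c^3 + 5*c^2 + 5*c - 6) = c*(c - 3)*(c^3 - 2*c^2 - c + 2) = c*(c - 3)*(c - 2)*(c^2 - 1) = c*(c - 3)*(c - 2)*(c + 1)*(c - 1)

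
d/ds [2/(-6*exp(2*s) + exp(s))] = 2*(12*exp(s) - 1)*exp(-s)/(6*exp(s) - 1)^2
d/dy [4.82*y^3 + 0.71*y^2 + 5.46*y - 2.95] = 14.46*y^2 + 1.42*y + 5.46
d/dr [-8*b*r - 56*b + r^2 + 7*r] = -8*b + 2*r + 7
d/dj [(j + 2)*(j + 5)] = 2*j + 7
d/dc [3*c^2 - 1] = 6*c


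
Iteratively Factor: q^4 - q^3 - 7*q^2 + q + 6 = (q - 3)*(q^3 + 2*q^2 - q - 2) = (q - 3)*(q + 2)*(q^2 - 1) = (q - 3)*(q - 1)*(q + 2)*(q + 1)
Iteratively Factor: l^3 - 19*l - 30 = (l + 2)*(l^2 - 2*l - 15) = (l - 5)*(l + 2)*(l + 3)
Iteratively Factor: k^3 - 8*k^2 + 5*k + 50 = (k + 2)*(k^2 - 10*k + 25) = (k - 5)*(k + 2)*(k - 5)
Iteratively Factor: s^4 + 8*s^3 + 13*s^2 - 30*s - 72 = (s + 3)*(s^3 + 5*s^2 - 2*s - 24) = (s - 2)*(s + 3)*(s^2 + 7*s + 12) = (s - 2)*(s + 3)^2*(s + 4)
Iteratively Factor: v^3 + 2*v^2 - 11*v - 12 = (v - 3)*(v^2 + 5*v + 4) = (v - 3)*(v + 4)*(v + 1)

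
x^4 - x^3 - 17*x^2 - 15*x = x*(x - 5)*(x + 1)*(x + 3)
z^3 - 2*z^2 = z^2*(z - 2)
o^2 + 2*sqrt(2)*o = o*(o + 2*sqrt(2))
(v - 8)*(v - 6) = v^2 - 14*v + 48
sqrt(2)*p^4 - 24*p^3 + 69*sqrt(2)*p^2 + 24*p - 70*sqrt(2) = (p - 1)*(p - 7*sqrt(2))*(p - 5*sqrt(2))*(sqrt(2)*p + sqrt(2))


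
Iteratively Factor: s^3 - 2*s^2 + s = (s - 1)*(s^2 - s) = (s - 1)^2*(s)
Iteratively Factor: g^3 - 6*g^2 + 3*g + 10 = (g - 5)*(g^2 - g - 2) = (g - 5)*(g + 1)*(g - 2)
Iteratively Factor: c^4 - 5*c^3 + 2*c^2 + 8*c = (c)*(c^3 - 5*c^2 + 2*c + 8) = c*(c + 1)*(c^2 - 6*c + 8) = c*(c - 4)*(c + 1)*(c - 2)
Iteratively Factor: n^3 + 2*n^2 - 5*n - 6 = (n + 1)*(n^2 + n - 6) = (n + 1)*(n + 3)*(n - 2)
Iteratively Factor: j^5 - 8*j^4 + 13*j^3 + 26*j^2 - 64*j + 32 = (j - 4)*(j^4 - 4*j^3 - 3*j^2 + 14*j - 8) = (j - 4)*(j - 1)*(j^3 - 3*j^2 - 6*j + 8) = (j - 4)*(j - 1)*(j + 2)*(j^2 - 5*j + 4) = (j - 4)*(j - 1)^2*(j + 2)*(j - 4)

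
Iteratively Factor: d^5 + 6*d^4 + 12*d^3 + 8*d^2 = (d)*(d^4 + 6*d^3 + 12*d^2 + 8*d) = d*(d + 2)*(d^3 + 4*d^2 + 4*d) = d*(d + 2)^2*(d^2 + 2*d) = d^2*(d + 2)^2*(d + 2)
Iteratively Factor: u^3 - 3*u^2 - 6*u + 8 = (u + 2)*(u^2 - 5*u + 4) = (u - 1)*(u + 2)*(u - 4)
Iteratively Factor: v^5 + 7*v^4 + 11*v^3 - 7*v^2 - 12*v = (v)*(v^4 + 7*v^3 + 11*v^2 - 7*v - 12) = v*(v + 3)*(v^3 + 4*v^2 - v - 4) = v*(v + 3)*(v + 4)*(v^2 - 1) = v*(v - 1)*(v + 3)*(v + 4)*(v + 1)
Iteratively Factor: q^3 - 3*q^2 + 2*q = (q - 2)*(q^2 - q) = (q - 2)*(q - 1)*(q)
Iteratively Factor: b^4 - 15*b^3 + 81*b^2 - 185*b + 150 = (b - 5)*(b^3 - 10*b^2 + 31*b - 30) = (b - 5)^2*(b^2 - 5*b + 6) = (b - 5)^2*(b - 2)*(b - 3)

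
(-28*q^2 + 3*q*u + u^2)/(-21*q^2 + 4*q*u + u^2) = (4*q - u)/(3*q - u)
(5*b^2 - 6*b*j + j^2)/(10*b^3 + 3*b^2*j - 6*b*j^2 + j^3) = (b - j)/(2*b^2 + b*j - j^2)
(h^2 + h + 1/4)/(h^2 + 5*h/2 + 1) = (h + 1/2)/(h + 2)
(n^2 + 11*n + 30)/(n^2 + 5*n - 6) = (n + 5)/(n - 1)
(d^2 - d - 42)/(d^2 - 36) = (d - 7)/(d - 6)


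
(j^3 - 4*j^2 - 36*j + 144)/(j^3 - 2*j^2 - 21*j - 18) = (j^2 + 2*j - 24)/(j^2 + 4*j + 3)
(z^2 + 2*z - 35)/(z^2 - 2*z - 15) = (z + 7)/(z + 3)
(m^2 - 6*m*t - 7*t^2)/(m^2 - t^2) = (-m + 7*t)/(-m + t)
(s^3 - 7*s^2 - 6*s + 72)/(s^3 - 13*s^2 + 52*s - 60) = (s^2 - s - 12)/(s^2 - 7*s + 10)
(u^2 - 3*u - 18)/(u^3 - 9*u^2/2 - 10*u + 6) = 2*(u + 3)/(2*u^2 + 3*u - 2)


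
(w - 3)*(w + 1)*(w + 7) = w^3 + 5*w^2 - 17*w - 21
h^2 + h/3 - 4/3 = (h - 1)*(h + 4/3)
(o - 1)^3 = o^3 - 3*o^2 + 3*o - 1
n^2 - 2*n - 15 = (n - 5)*(n + 3)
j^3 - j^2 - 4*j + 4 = (j - 2)*(j - 1)*(j + 2)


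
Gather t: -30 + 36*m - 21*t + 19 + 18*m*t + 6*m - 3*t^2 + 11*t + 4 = 42*m - 3*t^2 + t*(18*m - 10) - 7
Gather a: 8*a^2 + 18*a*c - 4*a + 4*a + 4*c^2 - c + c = 8*a^2 + 18*a*c + 4*c^2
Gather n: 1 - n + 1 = 2 - n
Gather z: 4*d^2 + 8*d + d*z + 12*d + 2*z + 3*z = 4*d^2 + 20*d + z*(d + 5)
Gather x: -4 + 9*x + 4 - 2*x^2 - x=-2*x^2 + 8*x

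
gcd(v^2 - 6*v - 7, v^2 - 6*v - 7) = v^2 - 6*v - 7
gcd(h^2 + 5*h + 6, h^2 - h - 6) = h + 2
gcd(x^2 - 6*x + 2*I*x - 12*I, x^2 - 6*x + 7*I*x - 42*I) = x - 6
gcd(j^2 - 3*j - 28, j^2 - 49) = j - 7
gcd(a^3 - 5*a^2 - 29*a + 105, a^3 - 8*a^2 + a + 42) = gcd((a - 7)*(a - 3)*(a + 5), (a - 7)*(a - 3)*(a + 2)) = a^2 - 10*a + 21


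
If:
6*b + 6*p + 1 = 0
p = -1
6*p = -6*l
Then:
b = 5/6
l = 1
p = -1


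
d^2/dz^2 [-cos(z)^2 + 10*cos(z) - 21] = -10*cos(z) + 2*cos(2*z)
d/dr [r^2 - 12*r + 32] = 2*r - 12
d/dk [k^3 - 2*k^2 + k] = 3*k^2 - 4*k + 1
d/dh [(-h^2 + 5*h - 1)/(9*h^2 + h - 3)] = 2*(-23*h^2 + 12*h - 7)/(81*h^4 + 18*h^3 - 53*h^2 - 6*h + 9)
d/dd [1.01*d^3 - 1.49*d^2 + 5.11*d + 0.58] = 3.03*d^2 - 2.98*d + 5.11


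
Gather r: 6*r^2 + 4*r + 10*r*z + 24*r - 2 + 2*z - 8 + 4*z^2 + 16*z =6*r^2 + r*(10*z + 28) + 4*z^2 + 18*z - 10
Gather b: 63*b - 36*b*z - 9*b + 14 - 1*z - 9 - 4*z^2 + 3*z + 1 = b*(54 - 36*z) - 4*z^2 + 2*z + 6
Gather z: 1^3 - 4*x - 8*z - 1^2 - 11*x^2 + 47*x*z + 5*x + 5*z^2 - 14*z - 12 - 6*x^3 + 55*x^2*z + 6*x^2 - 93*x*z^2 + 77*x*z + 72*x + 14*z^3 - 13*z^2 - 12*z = -6*x^3 - 5*x^2 + 73*x + 14*z^3 + z^2*(-93*x - 8) + z*(55*x^2 + 124*x - 34) - 12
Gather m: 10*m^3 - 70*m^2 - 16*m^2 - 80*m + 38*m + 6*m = 10*m^3 - 86*m^2 - 36*m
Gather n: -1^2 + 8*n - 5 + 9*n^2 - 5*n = 9*n^2 + 3*n - 6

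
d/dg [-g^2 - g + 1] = -2*g - 1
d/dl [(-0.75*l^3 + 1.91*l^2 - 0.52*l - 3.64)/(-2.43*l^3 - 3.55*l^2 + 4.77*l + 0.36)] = (-8.88178419700125e-16*l^5 + 7.3038*l^4 - 9.6822*l^3 - 20.0809*l^2 - 24.4688*l + 17.1756)/(5.9049*l^6 + 17.253*l^5 - 10.5797*l^4 - 35.6166*l^3 + 20.1969*l^2 + 3.4344*l + 0.1296)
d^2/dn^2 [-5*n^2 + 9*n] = -10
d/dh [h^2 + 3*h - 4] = 2*h + 3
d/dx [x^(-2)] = -2/x^3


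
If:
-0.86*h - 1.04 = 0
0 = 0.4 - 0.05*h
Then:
No Solution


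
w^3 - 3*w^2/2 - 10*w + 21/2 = (w - 7/2)*(w - 1)*(w + 3)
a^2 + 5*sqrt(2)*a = a*(a + 5*sqrt(2))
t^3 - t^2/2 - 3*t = t*(t - 2)*(t + 3/2)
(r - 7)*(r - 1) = r^2 - 8*r + 7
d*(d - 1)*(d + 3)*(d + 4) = d^4 + 6*d^3 + 5*d^2 - 12*d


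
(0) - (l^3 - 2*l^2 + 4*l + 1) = -l^3 + 2*l^2 - 4*l - 1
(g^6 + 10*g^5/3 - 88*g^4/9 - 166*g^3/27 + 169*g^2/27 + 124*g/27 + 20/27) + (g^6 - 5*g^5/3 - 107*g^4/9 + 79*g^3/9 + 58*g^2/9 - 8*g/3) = 2*g^6 + 5*g^5/3 - 65*g^4/3 + 71*g^3/27 + 343*g^2/27 + 52*g/27 + 20/27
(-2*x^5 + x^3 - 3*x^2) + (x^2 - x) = -2*x^5 + x^3 - 2*x^2 - x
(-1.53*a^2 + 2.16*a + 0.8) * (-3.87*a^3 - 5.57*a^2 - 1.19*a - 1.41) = 5.9211*a^5 + 0.162899999999999*a^4 - 13.3065*a^3 - 4.8691*a^2 - 3.9976*a - 1.128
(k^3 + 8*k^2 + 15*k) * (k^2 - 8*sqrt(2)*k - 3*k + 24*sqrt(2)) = k^5 - 8*sqrt(2)*k^4 + 5*k^4 - 40*sqrt(2)*k^3 - 9*k^3 - 45*k^2 + 72*sqrt(2)*k^2 + 360*sqrt(2)*k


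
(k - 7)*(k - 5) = k^2 - 12*k + 35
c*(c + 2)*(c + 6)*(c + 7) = c^4 + 15*c^3 + 68*c^2 + 84*c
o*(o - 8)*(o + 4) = o^3 - 4*o^2 - 32*o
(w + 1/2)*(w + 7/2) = w^2 + 4*w + 7/4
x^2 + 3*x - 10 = (x - 2)*(x + 5)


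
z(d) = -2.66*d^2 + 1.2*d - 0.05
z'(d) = 1.2 - 5.32*d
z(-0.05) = -0.12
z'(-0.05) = 1.47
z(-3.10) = -29.33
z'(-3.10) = 17.69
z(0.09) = 0.04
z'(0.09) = 0.72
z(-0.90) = -3.28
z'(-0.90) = 5.99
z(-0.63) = -1.86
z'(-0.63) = 4.55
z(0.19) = 0.08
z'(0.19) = 0.19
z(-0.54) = -1.47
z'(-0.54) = 4.07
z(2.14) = -9.66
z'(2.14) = -10.18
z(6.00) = -88.61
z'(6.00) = -30.72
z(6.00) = -88.61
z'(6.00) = -30.72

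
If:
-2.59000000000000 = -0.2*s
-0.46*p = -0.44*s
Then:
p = 12.39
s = 12.95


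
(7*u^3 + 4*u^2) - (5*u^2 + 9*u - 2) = 7*u^3 - u^2 - 9*u + 2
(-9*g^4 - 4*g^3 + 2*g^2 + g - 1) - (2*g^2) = -9*g^4 - 4*g^3 + g - 1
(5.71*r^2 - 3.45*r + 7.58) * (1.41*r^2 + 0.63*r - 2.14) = 8.0511*r^4 - 1.2672*r^3 - 3.7051*r^2 + 12.1584*r - 16.2212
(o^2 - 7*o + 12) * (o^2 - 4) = o^4 - 7*o^3 + 8*o^2 + 28*o - 48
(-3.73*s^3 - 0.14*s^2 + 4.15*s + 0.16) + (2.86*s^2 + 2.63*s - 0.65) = -3.73*s^3 + 2.72*s^2 + 6.78*s - 0.49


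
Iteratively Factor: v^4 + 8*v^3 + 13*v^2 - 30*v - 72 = (v + 4)*(v^3 + 4*v^2 - 3*v - 18) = (v + 3)*(v + 4)*(v^2 + v - 6) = (v - 2)*(v + 3)*(v + 4)*(v + 3)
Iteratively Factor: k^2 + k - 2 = (k + 2)*(k - 1)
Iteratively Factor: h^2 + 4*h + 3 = (h + 1)*(h + 3)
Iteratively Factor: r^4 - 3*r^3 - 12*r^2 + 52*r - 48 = (r - 3)*(r^3 - 12*r + 16) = (r - 3)*(r + 4)*(r^2 - 4*r + 4) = (r - 3)*(r - 2)*(r + 4)*(r - 2)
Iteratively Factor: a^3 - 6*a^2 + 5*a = (a - 5)*(a^2 - a) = a*(a - 5)*(a - 1)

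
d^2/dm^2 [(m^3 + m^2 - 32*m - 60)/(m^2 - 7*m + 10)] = 28*(m^3 - 30*m^2 + 180*m - 320)/(m^6 - 21*m^5 + 177*m^4 - 763*m^3 + 1770*m^2 - 2100*m + 1000)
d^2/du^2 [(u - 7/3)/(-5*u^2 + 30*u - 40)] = 2*(-4*(u - 3)^2*(3*u - 7) + (9*u - 25)*(u^2 - 6*u + 8))/(15*(u^2 - 6*u + 8)^3)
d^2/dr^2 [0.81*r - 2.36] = 0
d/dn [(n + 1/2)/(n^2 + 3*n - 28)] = (n^2 + 3*n - (2*n + 1)*(2*n + 3)/2 - 28)/(n^2 + 3*n - 28)^2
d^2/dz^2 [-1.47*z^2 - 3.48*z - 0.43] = -2.94000000000000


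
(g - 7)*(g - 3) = g^2 - 10*g + 21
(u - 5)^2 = u^2 - 10*u + 25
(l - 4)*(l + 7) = l^2 + 3*l - 28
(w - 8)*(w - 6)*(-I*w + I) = -I*w^3 + 15*I*w^2 - 62*I*w + 48*I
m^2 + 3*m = m*(m + 3)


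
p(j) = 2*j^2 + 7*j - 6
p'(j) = 4*j + 7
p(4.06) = 55.39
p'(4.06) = 23.24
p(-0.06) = -6.41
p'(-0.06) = 6.76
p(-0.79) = -10.28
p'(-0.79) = 3.84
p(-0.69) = -9.88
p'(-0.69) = 4.24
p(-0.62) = -9.57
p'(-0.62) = 4.52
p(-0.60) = -9.48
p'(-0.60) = 4.60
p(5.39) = 89.83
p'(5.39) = 28.56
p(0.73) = 0.18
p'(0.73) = 9.92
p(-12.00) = 198.00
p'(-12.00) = -41.00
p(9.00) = 219.00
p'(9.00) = 43.00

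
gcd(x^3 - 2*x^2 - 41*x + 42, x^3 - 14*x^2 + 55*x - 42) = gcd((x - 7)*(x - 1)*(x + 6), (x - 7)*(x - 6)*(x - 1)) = x^2 - 8*x + 7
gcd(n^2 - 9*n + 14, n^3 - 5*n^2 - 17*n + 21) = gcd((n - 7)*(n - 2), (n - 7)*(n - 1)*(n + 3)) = n - 7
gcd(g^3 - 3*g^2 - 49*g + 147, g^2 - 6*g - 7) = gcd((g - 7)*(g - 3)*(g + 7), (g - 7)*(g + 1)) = g - 7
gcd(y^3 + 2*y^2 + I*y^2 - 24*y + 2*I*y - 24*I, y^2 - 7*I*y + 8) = y + I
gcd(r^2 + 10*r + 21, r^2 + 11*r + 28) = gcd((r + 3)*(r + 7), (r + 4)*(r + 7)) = r + 7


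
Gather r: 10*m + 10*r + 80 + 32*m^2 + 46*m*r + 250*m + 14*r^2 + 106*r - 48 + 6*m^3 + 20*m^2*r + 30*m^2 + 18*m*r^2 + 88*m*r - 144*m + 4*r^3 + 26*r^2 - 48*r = 6*m^3 + 62*m^2 + 116*m + 4*r^3 + r^2*(18*m + 40) + r*(20*m^2 + 134*m + 68) + 32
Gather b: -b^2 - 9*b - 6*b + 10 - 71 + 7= -b^2 - 15*b - 54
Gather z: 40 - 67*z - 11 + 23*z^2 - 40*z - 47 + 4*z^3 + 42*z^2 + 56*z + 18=4*z^3 + 65*z^2 - 51*z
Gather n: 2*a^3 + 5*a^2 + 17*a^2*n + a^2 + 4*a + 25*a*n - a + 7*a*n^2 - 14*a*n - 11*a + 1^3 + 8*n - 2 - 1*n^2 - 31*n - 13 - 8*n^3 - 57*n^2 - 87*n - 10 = 2*a^3 + 6*a^2 - 8*a - 8*n^3 + n^2*(7*a - 58) + n*(17*a^2 + 11*a - 110) - 24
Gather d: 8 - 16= -8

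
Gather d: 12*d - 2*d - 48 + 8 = 10*d - 40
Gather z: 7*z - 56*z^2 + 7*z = -56*z^2 + 14*z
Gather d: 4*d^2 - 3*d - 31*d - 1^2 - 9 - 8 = 4*d^2 - 34*d - 18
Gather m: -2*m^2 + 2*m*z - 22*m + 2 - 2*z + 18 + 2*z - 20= -2*m^2 + m*(2*z - 22)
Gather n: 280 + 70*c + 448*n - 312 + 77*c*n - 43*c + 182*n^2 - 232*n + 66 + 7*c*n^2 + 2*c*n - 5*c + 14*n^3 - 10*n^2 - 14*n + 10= 22*c + 14*n^3 + n^2*(7*c + 172) + n*(79*c + 202) + 44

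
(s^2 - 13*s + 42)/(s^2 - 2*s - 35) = (s - 6)/(s + 5)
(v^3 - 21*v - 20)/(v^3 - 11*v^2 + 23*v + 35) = (v + 4)/(v - 7)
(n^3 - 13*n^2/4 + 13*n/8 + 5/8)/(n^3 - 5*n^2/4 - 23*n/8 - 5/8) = (n - 1)/(n + 1)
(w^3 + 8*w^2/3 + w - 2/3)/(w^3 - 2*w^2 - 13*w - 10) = (w - 1/3)/(w - 5)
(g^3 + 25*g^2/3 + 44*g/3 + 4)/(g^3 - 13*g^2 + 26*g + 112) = (g^2 + 19*g/3 + 2)/(g^2 - 15*g + 56)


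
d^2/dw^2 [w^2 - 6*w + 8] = 2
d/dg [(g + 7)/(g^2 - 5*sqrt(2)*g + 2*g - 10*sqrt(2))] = (g^2 - 5*sqrt(2)*g + 2*g - (g + 7)*(2*g - 5*sqrt(2) + 2) - 10*sqrt(2))/(g^2 - 5*sqrt(2)*g + 2*g - 10*sqrt(2))^2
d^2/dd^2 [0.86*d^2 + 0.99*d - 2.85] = 1.72000000000000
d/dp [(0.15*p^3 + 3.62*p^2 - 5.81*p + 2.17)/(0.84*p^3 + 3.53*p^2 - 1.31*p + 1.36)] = (-5.55111512312578e-17*p^5 - 2.5113*p^4 + 9.3678*p^3 + 10.9107*p^2 - 5.4738*p - 5.0589)/(0.7056*p^6 + 5.9304*p^5 + 10.2601*p^4 - 6.9638*p^3 + 11.3177*p^2 - 3.5632*p + 1.8496)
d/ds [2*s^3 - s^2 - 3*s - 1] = 6*s^2 - 2*s - 3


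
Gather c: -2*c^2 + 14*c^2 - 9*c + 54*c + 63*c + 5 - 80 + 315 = 12*c^2 + 108*c + 240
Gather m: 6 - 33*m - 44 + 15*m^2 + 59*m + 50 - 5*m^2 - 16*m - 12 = 10*m^2 + 10*m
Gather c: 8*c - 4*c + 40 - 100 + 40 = 4*c - 20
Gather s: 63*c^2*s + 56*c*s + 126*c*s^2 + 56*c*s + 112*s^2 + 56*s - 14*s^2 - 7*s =s^2*(126*c + 98) + s*(63*c^2 + 112*c + 49)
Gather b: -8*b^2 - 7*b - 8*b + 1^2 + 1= -8*b^2 - 15*b + 2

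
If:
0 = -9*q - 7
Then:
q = -7/9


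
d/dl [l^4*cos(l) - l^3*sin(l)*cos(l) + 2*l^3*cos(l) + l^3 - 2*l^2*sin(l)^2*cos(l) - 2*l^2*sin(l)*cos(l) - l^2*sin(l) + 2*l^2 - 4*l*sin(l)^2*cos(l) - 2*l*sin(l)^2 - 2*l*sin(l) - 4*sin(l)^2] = -l^4*sin(l) - 2*l^3*sin(l) + 4*l^3*cos(l) - l^3*cos(2*l) + l^2*sin(l)/2 - 3*l^2*sin(2*l)/2 - 3*l^2*sin(3*l)/2 + 5*l^2*cos(l) - 2*l^2*cos(2*l) + 3*l^2 - l*sin(l) - 4*l*sin(2*l) - 3*l*sin(3*l) - 3*l*cos(l) + l*cos(3*l) + 4*l - 2*sin(l) - 4*sin(2*l) - cos(l) + cos(2*l) + cos(3*l) - 1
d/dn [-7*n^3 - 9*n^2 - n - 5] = -21*n^2 - 18*n - 1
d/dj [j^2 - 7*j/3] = 2*j - 7/3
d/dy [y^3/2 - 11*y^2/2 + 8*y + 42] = 3*y^2/2 - 11*y + 8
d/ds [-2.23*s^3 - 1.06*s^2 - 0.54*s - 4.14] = -6.69*s^2 - 2.12*s - 0.54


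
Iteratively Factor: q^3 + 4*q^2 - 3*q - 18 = (q - 2)*(q^2 + 6*q + 9) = (q - 2)*(q + 3)*(q + 3)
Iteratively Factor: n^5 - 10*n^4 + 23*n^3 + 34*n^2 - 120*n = (n - 4)*(n^4 - 6*n^3 - n^2 + 30*n) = n*(n - 4)*(n^3 - 6*n^2 - n + 30) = n*(n - 4)*(n - 3)*(n^2 - 3*n - 10) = n*(n - 5)*(n - 4)*(n - 3)*(n + 2)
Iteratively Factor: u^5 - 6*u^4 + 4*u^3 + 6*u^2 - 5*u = (u)*(u^4 - 6*u^3 + 4*u^2 + 6*u - 5) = u*(u + 1)*(u^3 - 7*u^2 + 11*u - 5) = u*(u - 5)*(u + 1)*(u^2 - 2*u + 1) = u*(u - 5)*(u - 1)*(u + 1)*(u - 1)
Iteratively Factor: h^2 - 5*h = (h)*(h - 5)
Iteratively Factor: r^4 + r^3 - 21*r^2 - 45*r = (r + 3)*(r^3 - 2*r^2 - 15*r) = (r - 5)*(r + 3)*(r^2 + 3*r) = (r - 5)*(r + 3)^2*(r)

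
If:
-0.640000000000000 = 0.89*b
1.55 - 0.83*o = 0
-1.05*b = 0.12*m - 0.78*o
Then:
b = -0.72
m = 18.43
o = 1.87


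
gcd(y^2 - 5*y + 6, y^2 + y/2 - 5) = y - 2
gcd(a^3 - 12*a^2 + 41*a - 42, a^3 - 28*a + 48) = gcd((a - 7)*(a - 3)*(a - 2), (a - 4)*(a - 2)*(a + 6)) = a - 2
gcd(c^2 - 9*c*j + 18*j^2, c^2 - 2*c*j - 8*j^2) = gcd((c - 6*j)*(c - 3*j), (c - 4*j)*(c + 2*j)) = 1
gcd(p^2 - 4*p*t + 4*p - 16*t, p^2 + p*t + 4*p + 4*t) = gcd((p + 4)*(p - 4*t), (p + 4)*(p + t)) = p + 4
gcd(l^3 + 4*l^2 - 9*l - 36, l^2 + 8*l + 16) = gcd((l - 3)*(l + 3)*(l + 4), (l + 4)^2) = l + 4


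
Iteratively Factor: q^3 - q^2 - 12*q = (q - 4)*(q^2 + 3*q) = (q - 4)*(q + 3)*(q)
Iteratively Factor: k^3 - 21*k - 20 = (k - 5)*(k^2 + 5*k + 4) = (k - 5)*(k + 4)*(k + 1)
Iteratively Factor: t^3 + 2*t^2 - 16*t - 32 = (t - 4)*(t^2 + 6*t + 8) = (t - 4)*(t + 2)*(t + 4)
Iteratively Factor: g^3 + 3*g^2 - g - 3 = (g + 3)*(g^2 - 1) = (g - 1)*(g + 3)*(g + 1)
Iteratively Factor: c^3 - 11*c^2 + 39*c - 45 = (c - 5)*(c^2 - 6*c + 9) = (c - 5)*(c - 3)*(c - 3)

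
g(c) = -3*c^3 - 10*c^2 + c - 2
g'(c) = -9*c^2 - 20*c + 1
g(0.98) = -13.45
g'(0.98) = -27.24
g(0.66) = -6.56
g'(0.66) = -16.12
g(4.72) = -535.53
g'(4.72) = -293.91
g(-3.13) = -11.11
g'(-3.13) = -24.57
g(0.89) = -11.15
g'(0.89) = -23.93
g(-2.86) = -16.48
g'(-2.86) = -15.42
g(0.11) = -2.01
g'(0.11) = -1.31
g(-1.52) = -16.09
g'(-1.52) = 10.61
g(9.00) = -2990.00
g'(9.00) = -908.00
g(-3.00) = -14.00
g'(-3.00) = -20.00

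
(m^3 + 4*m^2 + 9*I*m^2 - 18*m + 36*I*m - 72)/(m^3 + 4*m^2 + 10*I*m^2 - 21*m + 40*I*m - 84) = (m + 6*I)/(m + 7*I)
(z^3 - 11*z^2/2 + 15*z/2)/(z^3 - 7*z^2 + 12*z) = (z - 5/2)/(z - 4)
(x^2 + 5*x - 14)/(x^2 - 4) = (x + 7)/(x + 2)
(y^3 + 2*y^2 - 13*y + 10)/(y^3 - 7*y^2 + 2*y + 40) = (y^3 + 2*y^2 - 13*y + 10)/(y^3 - 7*y^2 + 2*y + 40)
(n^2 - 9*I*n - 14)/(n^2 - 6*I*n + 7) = (n - 2*I)/(n + I)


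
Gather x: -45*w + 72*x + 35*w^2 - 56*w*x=35*w^2 - 45*w + x*(72 - 56*w)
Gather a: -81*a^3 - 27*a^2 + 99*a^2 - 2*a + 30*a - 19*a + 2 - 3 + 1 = -81*a^3 + 72*a^2 + 9*a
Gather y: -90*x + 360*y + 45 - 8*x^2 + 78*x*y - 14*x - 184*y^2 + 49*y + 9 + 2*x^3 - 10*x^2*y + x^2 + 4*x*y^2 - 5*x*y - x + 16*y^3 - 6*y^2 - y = 2*x^3 - 7*x^2 - 105*x + 16*y^3 + y^2*(4*x - 190) + y*(-10*x^2 + 73*x + 408) + 54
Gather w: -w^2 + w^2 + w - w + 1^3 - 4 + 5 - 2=0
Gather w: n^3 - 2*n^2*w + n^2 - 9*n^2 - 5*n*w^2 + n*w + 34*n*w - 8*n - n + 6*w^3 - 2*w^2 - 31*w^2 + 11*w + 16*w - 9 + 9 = n^3 - 8*n^2 - 9*n + 6*w^3 + w^2*(-5*n - 33) + w*(-2*n^2 + 35*n + 27)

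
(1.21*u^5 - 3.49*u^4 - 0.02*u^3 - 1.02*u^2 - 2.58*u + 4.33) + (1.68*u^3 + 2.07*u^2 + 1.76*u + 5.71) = 1.21*u^5 - 3.49*u^4 + 1.66*u^3 + 1.05*u^2 - 0.82*u + 10.04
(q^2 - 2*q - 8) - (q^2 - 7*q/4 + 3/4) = -q/4 - 35/4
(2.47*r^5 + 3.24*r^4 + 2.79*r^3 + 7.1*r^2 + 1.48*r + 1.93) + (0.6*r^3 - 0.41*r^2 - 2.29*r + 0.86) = 2.47*r^5 + 3.24*r^4 + 3.39*r^3 + 6.69*r^2 - 0.81*r + 2.79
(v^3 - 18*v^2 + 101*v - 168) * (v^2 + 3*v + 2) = v^5 - 15*v^4 + 49*v^3 + 99*v^2 - 302*v - 336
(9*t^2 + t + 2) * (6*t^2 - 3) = 54*t^4 + 6*t^3 - 15*t^2 - 3*t - 6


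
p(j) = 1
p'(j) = 0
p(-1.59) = 1.00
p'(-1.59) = 0.00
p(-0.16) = 1.00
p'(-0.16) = 0.00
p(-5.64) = 1.00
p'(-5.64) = 0.00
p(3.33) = 1.00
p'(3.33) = 0.00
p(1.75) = 1.00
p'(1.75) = 0.00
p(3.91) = 1.00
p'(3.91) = 0.00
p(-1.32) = 1.00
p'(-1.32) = 0.00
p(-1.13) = 1.00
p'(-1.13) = 0.00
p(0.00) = 1.00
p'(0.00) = 0.00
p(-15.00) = 1.00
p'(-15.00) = 0.00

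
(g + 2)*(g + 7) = g^2 + 9*g + 14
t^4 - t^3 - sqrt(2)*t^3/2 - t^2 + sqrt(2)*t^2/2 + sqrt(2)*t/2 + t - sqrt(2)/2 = (t - 1)^2*(t + 1)*(t - sqrt(2)/2)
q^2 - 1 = (q - 1)*(q + 1)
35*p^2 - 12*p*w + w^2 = (-7*p + w)*(-5*p + w)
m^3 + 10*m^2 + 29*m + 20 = (m + 1)*(m + 4)*(m + 5)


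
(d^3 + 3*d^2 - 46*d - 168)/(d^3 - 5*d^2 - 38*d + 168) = (d + 4)/(d - 4)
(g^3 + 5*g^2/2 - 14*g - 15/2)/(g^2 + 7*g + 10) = (2*g^2 - 5*g - 3)/(2*(g + 2))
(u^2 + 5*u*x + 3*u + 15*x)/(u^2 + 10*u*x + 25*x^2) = (u + 3)/(u + 5*x)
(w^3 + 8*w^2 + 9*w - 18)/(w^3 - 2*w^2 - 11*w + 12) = (w + 6)/(w - 4)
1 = 1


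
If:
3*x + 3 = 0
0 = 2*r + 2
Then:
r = -1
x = -1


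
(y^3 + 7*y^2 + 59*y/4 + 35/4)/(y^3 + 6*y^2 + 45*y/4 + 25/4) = (2*y + 7)/(2*y + 5)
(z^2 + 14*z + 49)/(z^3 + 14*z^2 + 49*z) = 1/z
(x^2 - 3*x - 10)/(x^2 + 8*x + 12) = (x - 5)/(x + 6)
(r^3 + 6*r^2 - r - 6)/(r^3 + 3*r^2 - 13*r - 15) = (r^2 + 5*r - 6)/(r^2 + 2*r - 15)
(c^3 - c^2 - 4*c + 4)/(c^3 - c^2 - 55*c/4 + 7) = 4*(c^3 - c^2 - 4*c + 4)/(4*c^3 - 4*c^2 - 55*c + 28)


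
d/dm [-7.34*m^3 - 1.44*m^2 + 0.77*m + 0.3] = -22.02*m^2 - 2.88*m + 0.77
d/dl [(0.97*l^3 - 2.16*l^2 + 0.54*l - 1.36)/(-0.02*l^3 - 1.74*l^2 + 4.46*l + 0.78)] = (-6.93889390390723e-18*l^5 - 1.731*l^4 + 8.674*l^3 - 6.5058*l^2 - 8.1024*l + 6.4868)/(0.0004*l^6 + 0.0696*l^5 + 2.8492*l^4 - 15.552*l^3 + 17.1772*l^2 + 6.9576*l + 0.6084)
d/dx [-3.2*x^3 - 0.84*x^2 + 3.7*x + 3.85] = -9.6*x^2 - 1.68*x + 3.7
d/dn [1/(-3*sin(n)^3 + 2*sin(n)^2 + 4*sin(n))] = (9*cos(n) - 4/tan(n) - 4*cos(n)/sin(n)^2)/(3*sin(n)^2 - 2*sin(n) - 4)^2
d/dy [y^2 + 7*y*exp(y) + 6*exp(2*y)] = 7*y*exp(y) + 2*y + 12*exp(2*y) + 7*exp(y)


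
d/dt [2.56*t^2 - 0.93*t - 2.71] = 5.12*t - 0.93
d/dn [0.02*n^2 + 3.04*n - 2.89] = 0.04*n + 3.04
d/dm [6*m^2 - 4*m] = 12*m - 4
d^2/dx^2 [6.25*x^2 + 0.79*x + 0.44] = 12.5000000000000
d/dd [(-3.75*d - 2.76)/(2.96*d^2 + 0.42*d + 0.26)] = (11.1*d^2 + 16.3392*d + 0.1842)/(8.7616*d^4 + 2.4864*d^3 + 1.7156*d^2 + 0.2184*d + 0.0676)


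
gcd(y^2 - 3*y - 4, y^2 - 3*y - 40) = 1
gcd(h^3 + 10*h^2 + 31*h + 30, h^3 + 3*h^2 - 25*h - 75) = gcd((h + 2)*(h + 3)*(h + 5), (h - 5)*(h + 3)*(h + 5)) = h^2 + 8*h + 15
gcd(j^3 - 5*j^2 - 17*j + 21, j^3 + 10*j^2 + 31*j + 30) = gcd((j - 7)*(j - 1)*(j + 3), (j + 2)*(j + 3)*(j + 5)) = j + 3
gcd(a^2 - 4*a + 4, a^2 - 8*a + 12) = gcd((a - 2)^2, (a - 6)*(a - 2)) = a - 2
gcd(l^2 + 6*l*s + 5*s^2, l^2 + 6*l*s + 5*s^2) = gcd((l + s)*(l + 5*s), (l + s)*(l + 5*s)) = l^2 + 6*l*s + 5*s^2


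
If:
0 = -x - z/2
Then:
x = -z/2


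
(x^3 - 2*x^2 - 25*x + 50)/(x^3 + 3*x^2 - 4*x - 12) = (x^2 - 25)/(x^2 + 5*x + 6)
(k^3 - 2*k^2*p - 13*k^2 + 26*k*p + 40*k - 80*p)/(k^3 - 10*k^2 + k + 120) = (k - 2*p)/(k + 3)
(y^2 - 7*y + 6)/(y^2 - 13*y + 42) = (y - 1)/(y - 7)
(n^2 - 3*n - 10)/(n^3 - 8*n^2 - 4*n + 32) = (n - 5)/(n^2 - 10*n + 16)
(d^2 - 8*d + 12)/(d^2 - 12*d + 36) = (d - 2)/(d - 6)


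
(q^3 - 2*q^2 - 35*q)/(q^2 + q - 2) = q*(q^2 - 2*q - 35)/(q^2 + q - 2)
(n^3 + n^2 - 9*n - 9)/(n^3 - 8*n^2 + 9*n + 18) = (n + 3)/(n - 6)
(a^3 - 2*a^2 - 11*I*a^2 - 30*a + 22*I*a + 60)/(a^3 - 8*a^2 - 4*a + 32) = (a^2 - 11*I*a - 30)/(a^2 - 6*a - 16)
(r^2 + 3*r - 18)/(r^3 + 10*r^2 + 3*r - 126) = 1/(r + 7)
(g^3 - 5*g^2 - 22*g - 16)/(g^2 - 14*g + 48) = (g^2 + 3*g + 2)/(g - 6)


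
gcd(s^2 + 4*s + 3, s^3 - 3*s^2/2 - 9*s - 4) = 1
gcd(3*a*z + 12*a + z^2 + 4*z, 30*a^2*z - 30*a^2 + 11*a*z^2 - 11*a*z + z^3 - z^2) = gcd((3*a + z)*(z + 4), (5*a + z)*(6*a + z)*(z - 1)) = 1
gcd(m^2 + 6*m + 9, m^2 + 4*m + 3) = m + 3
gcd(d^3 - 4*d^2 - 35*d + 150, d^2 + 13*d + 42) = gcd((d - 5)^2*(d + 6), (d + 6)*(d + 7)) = d + 6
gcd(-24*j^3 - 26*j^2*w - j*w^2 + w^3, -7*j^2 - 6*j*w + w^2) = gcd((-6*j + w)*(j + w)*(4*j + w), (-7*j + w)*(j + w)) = j + w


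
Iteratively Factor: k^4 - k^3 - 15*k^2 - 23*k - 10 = (k - 5)*(k^3 + 4*k^2 + 5*k + 2) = (k - 5)*(k + 2)*(k^2 + 2*k + 1) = (k - 5)*(k + 1)*(k + 2)*(k + 1)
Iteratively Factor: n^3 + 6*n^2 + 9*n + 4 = (n + 1)*(n^2 + 5*n + 4) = (n + 1)^2*(n + 4)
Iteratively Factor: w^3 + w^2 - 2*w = (w - 1)*(w^2 + 2*w) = w*(w - 1)*(w + 2)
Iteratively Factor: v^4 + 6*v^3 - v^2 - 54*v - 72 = (v + 4)*(v^3 + 2*v^2 - 9*v - 18) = (v + 2)*(v + 4)*(v^2 - 9) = (v + 2)*(v + 3)*(v + 4)*(v - 3)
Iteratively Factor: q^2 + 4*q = (q)*(q + 4)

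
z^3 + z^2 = z^2*(z + 1)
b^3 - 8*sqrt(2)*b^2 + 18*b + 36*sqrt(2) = (b - 6*sqrt(2))*(b - 3*sqrt(2))*(b + sqrt(2))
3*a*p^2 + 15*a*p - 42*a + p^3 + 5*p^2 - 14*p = (3*a + p)*(p - 2)*(p + 7)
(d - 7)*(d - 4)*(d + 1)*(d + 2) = d^4 - 8*d^3 - 3*d^2 + 62*d + 56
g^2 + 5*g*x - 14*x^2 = (g - 2*x)*(g + 7*x)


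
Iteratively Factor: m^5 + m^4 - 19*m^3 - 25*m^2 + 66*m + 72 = (m - 4)*(m^4 + 5*m^3 + m^2 - 21*m - 18) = (m - 4)*(m + 1)*(m^3 + 4*m^2 - 3*m - 18) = (m - 4)*(m - 2)*(m + 1)*(m^2 + 6*m + 9) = (m - 4)*(m - 2)*(m + 1)*(m + 3)*(m + 3)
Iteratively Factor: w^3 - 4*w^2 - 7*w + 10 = (w + 2)*(w^2 - 6*w + 5) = (w - 5)*(w + 2)*(w - 1)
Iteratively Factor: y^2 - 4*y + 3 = (y - 1)*(y - 3)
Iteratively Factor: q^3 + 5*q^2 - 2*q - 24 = (q + 3)*(q^2 + 2*q - 8) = (q - 2)*(q + 3)*(q + 4)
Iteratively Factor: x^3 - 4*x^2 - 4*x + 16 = (x - 2)*(x^2 - 2*x - 8) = (x - 4)*(x - 2)*(x + 2)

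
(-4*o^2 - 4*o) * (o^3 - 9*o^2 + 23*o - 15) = -4*o^5 + 32*o^4 - 56*o^3 - 32*o^2 + 60*o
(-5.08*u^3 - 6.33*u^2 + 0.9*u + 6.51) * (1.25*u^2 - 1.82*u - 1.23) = -6.35*u^5 + 1.3331*u^4 + 18.894*u^3 + 14.2854*u^2 - 12.9552*u - 8.0073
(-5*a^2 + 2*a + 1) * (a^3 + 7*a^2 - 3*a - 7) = -5*a^5 - 33*a^4 + 30*a^3 + 36*a^2 - 17*a - 7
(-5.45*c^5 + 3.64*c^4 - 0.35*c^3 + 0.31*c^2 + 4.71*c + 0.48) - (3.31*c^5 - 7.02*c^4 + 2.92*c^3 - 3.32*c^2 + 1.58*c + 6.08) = -8.76*c^5 + 10.66*c^4 - 3.27*c^3 + 3.63*c^2 + 3.13*c - 5.6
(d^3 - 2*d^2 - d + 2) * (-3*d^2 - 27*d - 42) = -3*d^5 - 21*d^4 + 15*d^3 + 105*d^2 - 12*d - 84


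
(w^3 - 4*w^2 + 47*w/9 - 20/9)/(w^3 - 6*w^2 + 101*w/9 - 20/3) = (w - 1)/(w - 3)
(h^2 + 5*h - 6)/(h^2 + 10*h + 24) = (h - 1)/(h + 4)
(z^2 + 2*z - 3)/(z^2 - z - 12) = (z - 1)/(z - 4)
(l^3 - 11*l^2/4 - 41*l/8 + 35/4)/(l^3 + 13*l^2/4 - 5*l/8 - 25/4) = (2*l - 7)/(2*l + 5)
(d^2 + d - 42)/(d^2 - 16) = (d^2 + d - 42)/(d^2 - 16)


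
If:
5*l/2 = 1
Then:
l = 2/5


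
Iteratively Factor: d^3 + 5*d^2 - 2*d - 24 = (d + 3)*(d^2 + 2*d - 8) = (d - 2)*(d + 3)*(d + 4)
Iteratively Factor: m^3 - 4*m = (m)*(m^2 - 4) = m*(m + 2)*(m - 2)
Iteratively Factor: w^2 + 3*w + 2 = (w + 1)*(w + 2)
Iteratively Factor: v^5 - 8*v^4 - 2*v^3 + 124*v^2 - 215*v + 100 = (v + 4)*(v^4 - 12*v^3 + 46*v^2 - 60*v + 25) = (v - 1)*(v + 4)*(v^3 - 11*v^2 + 35*v - 25) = (v - 5)*(v - 1)*(v + 4)*(v^2 - 6*v + 5) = (v - 5)^2*(v - 1)*(v + 4)*(v - 1)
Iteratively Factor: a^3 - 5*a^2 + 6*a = (a - 2)*(a^2 - 3*a) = a*(a - 2)*(a - 3)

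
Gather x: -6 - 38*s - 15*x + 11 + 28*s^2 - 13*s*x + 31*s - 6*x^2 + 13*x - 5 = 28*s^2 - 7*s - 6*x^2 + x*(-13*s - 2)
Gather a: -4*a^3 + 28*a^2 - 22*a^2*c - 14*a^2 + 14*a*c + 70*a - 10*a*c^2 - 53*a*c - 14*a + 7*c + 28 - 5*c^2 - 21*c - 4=-4*a^3 + a^2*(14 - 22*c) + a*(-10*c^2 - 39*c + 56) - 5*c^2 - 14*c + 24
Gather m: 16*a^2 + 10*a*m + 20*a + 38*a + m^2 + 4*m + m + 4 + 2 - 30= 16*a^2 + 58*a + m^2 + m*(10*a + 5) - 24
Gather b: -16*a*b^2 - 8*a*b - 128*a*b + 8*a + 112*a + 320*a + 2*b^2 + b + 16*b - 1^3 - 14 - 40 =440*a + b^2*(2 - 16*a) + b*(17 - 136*a) - 55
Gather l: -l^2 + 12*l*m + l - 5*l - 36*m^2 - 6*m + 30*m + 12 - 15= -l^2 + l*(12*m - 4) - 36*m^2 + 24*m - 3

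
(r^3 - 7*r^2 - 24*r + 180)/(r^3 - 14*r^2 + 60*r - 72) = (r + 5)/(r - 2)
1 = 1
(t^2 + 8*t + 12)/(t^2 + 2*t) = (t + 6)/t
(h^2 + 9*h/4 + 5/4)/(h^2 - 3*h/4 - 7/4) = (4*h + 5)/(4*h - 7)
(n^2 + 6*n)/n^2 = (n + 6)/n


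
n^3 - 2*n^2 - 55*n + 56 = (n - 8)*(n - 1)*(n + 7)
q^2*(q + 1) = q^3 + q^2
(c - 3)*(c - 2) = c^2 - 5*c + 6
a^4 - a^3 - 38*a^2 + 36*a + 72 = (a - 6)*(a - 2)*(a + 1)*(a + 6)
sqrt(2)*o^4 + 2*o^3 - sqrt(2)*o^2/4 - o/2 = o*(o - 1/2)*(o + sqrt(2))*(sqrt(2)*o + sqrt(2)/2)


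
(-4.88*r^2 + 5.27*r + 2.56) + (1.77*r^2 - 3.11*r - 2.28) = -3.11*r^2 + 2.16*r + 0.28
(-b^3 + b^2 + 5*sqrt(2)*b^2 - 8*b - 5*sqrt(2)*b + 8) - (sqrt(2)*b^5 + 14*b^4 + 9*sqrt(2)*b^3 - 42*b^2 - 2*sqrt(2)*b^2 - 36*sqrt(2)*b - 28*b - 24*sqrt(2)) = -sqrt(2)*b^5 - 14*b^4 - 9*sqrt(2)*b^3 - b^3 + 7*sqrt(2)*b^2 + 43*b^2 + 20*b + 31*sqrt(2)*b + 8 + 24*sqrt(2)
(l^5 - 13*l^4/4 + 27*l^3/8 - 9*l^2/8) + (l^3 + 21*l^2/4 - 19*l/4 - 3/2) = l^5 - 13*l^4/4 + 35*l^3/8 + 33*l^2/8 - 19*l/4 - 3/2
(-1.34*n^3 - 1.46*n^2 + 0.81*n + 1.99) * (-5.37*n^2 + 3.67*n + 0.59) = 7.1958*n^5 + 2.9224*n^4 - 10.4985*n^3 - 8.575*n^2 + 7.7812*n + 1.1741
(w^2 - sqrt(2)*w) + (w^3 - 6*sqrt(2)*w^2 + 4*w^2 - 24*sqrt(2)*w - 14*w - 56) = w^3 - 6*sqrt(2)*w^2 + 5*w^2 - 25*sqrt(2)*w - 14*w - 56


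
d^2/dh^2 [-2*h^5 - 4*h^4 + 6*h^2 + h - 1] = -40*h^3 - 48*h^2 + 12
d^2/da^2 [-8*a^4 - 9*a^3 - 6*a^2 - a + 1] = -96*a^2 - 54*a - 12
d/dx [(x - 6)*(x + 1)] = 2*x - 5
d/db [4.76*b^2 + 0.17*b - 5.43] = 9.52*b + 0.17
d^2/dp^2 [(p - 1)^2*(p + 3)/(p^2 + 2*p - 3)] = 0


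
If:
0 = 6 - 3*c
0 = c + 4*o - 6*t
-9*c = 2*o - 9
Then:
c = 2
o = -9/2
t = -8/3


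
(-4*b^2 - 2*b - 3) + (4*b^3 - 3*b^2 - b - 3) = 4*b^3 - 7*b^2 - 3*b - 6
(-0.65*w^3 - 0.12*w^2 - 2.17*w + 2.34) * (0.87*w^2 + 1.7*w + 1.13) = -0.5655*w^5 - 1.2094*w^4 - 2.8264*w^3 - 1.7888*w^2 + 1.5259*w + 2.6442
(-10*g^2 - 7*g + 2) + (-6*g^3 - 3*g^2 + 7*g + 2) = -6*g^3 - 13*g^2 + 4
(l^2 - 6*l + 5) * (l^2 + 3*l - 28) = l^4 - 3*l^3 - 41*l^2 + 183*l - 140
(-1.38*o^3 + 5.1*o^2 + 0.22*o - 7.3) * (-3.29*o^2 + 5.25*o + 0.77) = 4.5402*o^5 - 24.024*o^4 + 24.9886*o^3 + 29.099*o^2 - 38.1556*o - 5.621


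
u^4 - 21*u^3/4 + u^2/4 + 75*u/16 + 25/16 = (u - 5)*(u - 5/4)*(u + 1/2)^2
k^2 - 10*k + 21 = (k - 7)*(k - 3)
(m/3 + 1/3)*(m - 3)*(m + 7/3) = m^3/3 + m^2/9 - 23*m/9 - 7/3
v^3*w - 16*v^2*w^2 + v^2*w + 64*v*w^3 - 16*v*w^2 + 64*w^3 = (v - 8*w)^2*(v*w + w)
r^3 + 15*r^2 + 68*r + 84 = (r + 2)*(r + 6)*(r + 7)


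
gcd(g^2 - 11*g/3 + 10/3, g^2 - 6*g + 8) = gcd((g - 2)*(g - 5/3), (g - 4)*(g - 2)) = g - 2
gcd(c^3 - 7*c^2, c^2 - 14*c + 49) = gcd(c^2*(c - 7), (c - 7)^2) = c - 7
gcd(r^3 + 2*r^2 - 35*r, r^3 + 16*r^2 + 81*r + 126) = r + 7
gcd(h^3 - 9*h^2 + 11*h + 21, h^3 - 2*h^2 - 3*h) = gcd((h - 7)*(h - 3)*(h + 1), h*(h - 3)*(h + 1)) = h^2 - 2*h - 3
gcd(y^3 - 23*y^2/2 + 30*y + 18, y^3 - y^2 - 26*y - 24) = y - 6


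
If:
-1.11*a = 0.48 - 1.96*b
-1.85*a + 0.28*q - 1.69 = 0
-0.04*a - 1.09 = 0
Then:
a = -27.25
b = -15.19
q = -174.01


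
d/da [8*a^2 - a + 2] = 16*a - 1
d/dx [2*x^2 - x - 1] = 4*x - 1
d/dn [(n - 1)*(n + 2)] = 2*n + 1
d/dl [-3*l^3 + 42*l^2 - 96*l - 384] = -9*l^2 + 84*l - 96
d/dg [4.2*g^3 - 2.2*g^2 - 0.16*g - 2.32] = 12.6*g^2 - 4.4*g - 0.16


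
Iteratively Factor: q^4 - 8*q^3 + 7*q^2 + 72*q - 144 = (q + 3)*(q^3 - 11*q^2 + 40*q - 48) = (q - 4)*(q + 3)*(q^2 - 7*q + 12) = (q - 4)^2*(q + 3)*(q - 3)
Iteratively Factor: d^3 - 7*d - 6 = (d - 3)*(d^2 + 3*d + 2) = (d - 3)*(d + 1)*(d + 2)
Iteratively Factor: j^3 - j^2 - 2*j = (j + 1)*(j^2 - 2*j) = j*(j + 1)*(j - 2)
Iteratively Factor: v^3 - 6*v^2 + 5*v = (v - 1)*(v^2 - 5*v) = (v - 5)*(v - 1)*(v)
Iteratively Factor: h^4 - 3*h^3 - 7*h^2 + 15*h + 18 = (h + 1)*(h^3 - 4*h^2 - 3*h + 18) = (h + 1)*(h + 2)*(h^2 - 6*h + 9) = (h - 3)*(h + 1)*(h + 2)*(h - 3)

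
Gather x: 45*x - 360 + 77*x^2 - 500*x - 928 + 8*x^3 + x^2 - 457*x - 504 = 8*x^3 + 78*x^2 - 912*x - 1792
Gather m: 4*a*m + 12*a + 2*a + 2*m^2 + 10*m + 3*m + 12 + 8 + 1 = 14*a + 2*m^2 + m*(4*a + 13) + 21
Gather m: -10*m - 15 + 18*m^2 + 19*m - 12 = 18*m^2 + 9*m - 27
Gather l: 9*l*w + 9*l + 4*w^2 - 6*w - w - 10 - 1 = l*(9*w + 9) + 4*w^2 - 7*w - 11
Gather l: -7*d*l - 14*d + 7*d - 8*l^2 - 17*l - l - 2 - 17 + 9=-7*d - 8*l^2 + l*(-7*d - 18) - 10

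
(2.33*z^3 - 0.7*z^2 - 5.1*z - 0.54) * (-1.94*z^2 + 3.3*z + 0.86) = -4.5202*z^5 + 9.047*z^4 + 9.5878*z^3 - 16.3844*z^2 - 6.168*z - 0.4644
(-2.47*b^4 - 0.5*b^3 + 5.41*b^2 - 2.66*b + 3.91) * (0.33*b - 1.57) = -0.8151*b^5 + 3.7129*b^4 + 2.5703*b^3 - 9.3715*b^2 + 5.4665*b - 6.1387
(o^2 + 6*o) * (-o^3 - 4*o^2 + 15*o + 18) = -o^5 - 10*o^4 - 9*o^3 + 108*o^2 + 108*o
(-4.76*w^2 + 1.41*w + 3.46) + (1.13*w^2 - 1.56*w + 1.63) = -3.63*w^2 - 0.15*w + 5.09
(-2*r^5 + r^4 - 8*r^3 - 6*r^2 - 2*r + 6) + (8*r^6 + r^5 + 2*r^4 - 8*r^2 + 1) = 8*r^6 - r^5 + 3*r^4 - 8*r^3 - 14*r^2 - 2*r + 7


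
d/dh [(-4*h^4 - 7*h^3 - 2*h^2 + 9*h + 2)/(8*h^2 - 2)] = (-32*h^5 - 28*h^4 + 16*h^3 - 15*h^2 - 12*h - 9)/(2*(16*h^4 - 8*h^2 + 1))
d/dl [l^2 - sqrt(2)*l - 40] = 2*l - sqrt(2)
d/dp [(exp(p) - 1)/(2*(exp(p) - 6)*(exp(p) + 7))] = (-exp(2*p) + 2*exp(p) - 41)*exp(p)/(2*(exp(4*p) + 2*exp(3*p) - 83*exp(2*p) - 84*exp(p) + 1764))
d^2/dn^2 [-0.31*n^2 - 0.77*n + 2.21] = -0.620000000000000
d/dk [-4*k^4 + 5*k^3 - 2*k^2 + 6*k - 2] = -16*k^3 + 15*k^2 - 4*k + 6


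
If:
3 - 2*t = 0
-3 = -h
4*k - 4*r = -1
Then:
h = 3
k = r - 1/4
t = 3/2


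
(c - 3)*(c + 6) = c^2 + 3*c - 18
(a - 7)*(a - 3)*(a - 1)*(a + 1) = a^4 - 10*a^3 + 20*a^2 + 10*a - 21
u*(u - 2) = u^2 - 2*u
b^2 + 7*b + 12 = (b + 3)*(b + 4)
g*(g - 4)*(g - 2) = g^3 - 6*g^2 + 8*g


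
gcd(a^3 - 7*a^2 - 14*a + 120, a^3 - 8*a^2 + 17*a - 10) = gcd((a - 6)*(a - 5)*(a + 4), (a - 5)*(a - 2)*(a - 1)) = a - 5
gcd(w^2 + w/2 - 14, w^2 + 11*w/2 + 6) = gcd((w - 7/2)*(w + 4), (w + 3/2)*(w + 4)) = w + 4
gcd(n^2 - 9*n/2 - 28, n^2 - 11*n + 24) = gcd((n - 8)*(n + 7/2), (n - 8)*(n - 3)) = n - 8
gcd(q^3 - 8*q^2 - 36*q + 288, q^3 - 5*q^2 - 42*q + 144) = q^2 - 2*q - 48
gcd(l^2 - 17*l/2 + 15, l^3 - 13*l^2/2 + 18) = l - 6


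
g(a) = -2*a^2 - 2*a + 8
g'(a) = -4*a - 2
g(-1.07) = 7.85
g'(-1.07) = 2.28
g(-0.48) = 8.50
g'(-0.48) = -0.08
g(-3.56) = -10.23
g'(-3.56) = 12.24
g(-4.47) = -23.02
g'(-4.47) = 15.88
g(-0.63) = 8.47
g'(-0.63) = 0.52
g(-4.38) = -21.61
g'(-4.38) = 15.52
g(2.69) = -11.85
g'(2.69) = -12.76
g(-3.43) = -8.67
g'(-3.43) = 11.72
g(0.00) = 8.00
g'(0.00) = -2.00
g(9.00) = -172.00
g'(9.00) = -38.00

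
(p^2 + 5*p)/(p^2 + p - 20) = p/(p - 4)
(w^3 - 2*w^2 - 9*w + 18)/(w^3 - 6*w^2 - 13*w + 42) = (w - 3)/(w - 7)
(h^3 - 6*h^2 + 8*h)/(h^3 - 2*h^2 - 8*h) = (h - 2)/(h + 2)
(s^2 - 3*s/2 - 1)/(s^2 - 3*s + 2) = (s + 1/2)/(s - 1)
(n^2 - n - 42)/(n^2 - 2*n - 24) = (-n^2 + n + 42)/(-n^2 + 2*n + 24)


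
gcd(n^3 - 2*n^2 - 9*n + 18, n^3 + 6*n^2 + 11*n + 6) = n + 3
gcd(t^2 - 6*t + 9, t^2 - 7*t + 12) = t - 3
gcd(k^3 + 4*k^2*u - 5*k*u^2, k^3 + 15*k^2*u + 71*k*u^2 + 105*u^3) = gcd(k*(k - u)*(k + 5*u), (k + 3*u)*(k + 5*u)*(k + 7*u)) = k + 5*u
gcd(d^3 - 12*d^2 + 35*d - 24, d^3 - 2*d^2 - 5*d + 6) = d^2 - 4*d + 3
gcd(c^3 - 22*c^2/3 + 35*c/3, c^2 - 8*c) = c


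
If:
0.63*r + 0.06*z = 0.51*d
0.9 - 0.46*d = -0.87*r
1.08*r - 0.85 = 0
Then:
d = 3.45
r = 0.79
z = 21.02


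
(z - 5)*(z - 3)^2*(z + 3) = z^4 - 8*z^3 + 6*z^2 + 72*z - 135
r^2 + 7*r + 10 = (r + 2)*(r + 5)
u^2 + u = u*(u + 1)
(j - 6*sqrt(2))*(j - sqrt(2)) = j^2 - 7*sqrt(2)*j + 12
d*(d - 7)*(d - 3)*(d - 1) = d^4 - 11*d^3 + 31*d^2 - 21*d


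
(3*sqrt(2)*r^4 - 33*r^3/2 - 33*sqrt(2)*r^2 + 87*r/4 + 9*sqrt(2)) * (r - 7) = 3*sqrt(2)*r^5 - 21*sqrt(2)*r^4 - 33*r^4/2 - 33*sqrt(2)*r^3 + 231*r^3/2 + 87*r^2/4 + 231*sqrt(2)*r^2 - 609*r/4 + 9*sqrt(2)*r - 63*sqrt(2)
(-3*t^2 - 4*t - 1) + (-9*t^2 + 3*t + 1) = -12*t^2 - t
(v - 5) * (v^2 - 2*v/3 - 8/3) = v^3 - 17*v^2/3 + 2*v/3 + 40/3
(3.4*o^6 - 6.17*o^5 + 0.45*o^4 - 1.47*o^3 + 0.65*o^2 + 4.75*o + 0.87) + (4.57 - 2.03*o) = 3.4*o^6 - 6.17*o^5 + 0.45*o^4 - 1.47*o^3 + 0.65*o^2 + 2.72*o + 5.44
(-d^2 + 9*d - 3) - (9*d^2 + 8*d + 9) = -10*d^2 + d - 12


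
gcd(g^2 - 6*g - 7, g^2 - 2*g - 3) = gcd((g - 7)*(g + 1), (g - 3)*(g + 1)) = g + 1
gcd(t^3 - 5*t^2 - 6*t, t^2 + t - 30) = 1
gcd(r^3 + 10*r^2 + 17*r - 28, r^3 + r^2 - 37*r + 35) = r^2 + 6*r - 7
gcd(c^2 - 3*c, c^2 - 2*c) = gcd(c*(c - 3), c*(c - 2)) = c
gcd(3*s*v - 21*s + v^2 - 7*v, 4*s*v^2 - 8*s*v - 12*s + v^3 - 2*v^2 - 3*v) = 1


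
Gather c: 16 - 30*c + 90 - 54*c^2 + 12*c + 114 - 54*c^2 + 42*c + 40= -108*c^2 + 24*c + 260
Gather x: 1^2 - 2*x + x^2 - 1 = x^2 - 2*x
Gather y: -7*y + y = -6*y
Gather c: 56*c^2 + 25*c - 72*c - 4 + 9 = 56*c^2 - 47*c + 5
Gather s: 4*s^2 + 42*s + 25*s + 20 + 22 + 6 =4*s^2 + 67*s + 48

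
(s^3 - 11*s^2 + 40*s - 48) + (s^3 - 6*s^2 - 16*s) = 2*s^3 - 17*s^2 + 24*s - 48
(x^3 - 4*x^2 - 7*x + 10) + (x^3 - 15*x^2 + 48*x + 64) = 2*x^3 - 19*x^2 + 41*x + 74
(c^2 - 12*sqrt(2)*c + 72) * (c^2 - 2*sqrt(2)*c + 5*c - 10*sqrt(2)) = c^4 - 14*sqrt(2)*c^3 + 5*c^3 - 70*sqrt(2)*c^2 + 120*c^2 - 144*sqrt(2)*c + 600*c - 720*sqrt(2)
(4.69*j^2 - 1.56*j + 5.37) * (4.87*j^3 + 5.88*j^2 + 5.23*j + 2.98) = 22.8403*j^5 + 19.98*j^4 + 41.5078*j^3 + 37.393*j^2 + 23.4363*j + 16.0026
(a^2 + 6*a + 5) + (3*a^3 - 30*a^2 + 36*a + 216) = 3*a^3 - 29*a^2 + 42*a + 221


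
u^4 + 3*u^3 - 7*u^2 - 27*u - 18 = (u - 3)*(u + 1)*(u + 2)*(u + 3)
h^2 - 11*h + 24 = (h - 8)*(h - 3)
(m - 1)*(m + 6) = m^2 + 5*m - 6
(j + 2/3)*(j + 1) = j^2 + 5*j/3 + 2/3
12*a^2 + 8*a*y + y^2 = (2*a + y)*(6*a + y)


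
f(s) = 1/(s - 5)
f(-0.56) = -0.18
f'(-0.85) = -0.03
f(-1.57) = -0.15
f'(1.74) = -0.09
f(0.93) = -0.25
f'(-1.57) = -0.02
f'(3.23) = -0.32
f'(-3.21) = -0.01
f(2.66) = -0.43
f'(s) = -1/(s - 5)^2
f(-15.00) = -0.05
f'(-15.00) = 0.00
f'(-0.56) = -0.03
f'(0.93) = -0.06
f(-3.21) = -0.12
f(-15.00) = -0.05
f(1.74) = -0.31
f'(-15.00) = 0.00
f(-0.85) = -0.17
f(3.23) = -0.56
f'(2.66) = -0.18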